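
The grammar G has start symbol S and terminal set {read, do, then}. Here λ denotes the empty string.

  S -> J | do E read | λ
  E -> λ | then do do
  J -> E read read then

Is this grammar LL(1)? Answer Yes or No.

Yes

FIRST(S) = {λ, do, read, then}
FIRST(E) = {λ, then}
FIRST(J) = {read, then}
FOLLOW(S) = {$}
FOLLOW(E) = {read}
FOLLOW(J) = {$}
Each cell of M receives at most one production.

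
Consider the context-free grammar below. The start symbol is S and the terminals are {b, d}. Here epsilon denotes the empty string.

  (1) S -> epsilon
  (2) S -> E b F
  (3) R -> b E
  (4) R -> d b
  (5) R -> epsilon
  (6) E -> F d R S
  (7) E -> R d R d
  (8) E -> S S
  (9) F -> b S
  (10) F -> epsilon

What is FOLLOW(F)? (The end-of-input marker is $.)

{$, b, d}

FIRST(R) = {epsilon, b, d}
FIRST(F) = {epsilon, b}
FIRST(S) = {epsilon, b, d}  (via E b F)
FIRST(E) = {epsilon, b, d}  (via F d R S, R d R d, S S)
FOLLOW(S) includes $ since S is the start symbol.
FOLLOW(S): in E->F d R S, the suffix after S is empty, so FOLLOW(S) ⊇ FOLLOW(E) = {b, d}; in E->S S (occurrence 1), S is followed by S with FIRST {epsilon, b, d}; in E->S S (occurrence 1), the suffix after S is nullable, so FOLLOW(S) ⊇ FOLLOW(E) = {b, d}; in E->S S (occurrence 2), the suffix after S is empty, so FOLLOW(S) ⊇ FOLLOW(E) = {b, d}; in F->b S, the suffix after S is empty, so FOLLOW(S) ⊇ FOLLOW(F) = {$, b, d}. Thus FOLLOW(S) = {$, b, d}.
FOLLOW(F): in S->E b F, the suffix after F is empty, so FOLLOW(F) ⊇ FOLLOW(S) = {$, b, d}; in E->F d R S, F is followed by d R S with FIRST {d}. Thus FOLLOW(F) = {$, b, d}.
FOLLOW(R): in E->F d R S, R is followed by S with FIRST {epsilon, b, d}; in E->F d R S, the suffix after R is nullable, so FOLLOW(R) ⊇ FOLLOW(E) = {b, d}; in E->R d R d (occurrence 1), R is followed by d R d with FIRST {d}; in E->R d R d (occurrence 2), R is followed by d with FIRST {d}. Thus FOLLOW(R) = {b, d}.
FOLLOW(E): in S->E b F, E is followed by b F with FIRST {b}; in R->b E, the suffix after E is empty, so FOLLOW(E) ⊇ FOLLOW(R) = {b, d}. Thus FOLLOW(E) = {b, d}.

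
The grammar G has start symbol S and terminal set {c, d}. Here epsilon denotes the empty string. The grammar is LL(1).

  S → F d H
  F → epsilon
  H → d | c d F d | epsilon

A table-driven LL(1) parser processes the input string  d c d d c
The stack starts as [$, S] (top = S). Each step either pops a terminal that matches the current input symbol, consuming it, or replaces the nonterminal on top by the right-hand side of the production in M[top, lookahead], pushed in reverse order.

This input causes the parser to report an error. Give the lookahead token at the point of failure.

c

step 1: stack=$ S  input=d c d d c $  — expand S → F d H
step 2: stack=$ H d F  input=d c d d c $  — expand F → epsilon
step 3: stack=$ H d  input=d c d d c $  — match d
step 4: stack=$ H  input=c d d c $  — expand H → c d F d
step 5: stack=$ d F d c  input=c d d c $  — match c
step 6: stack=$ d F d  input=d d c $  — match d
step 7: stack=$ d F  input=d c $  — expand F → epsilon
step 8: stack=$ d  input=d c $  — match d
step 9: stack=$  input=c $  — error: stack empty but input remains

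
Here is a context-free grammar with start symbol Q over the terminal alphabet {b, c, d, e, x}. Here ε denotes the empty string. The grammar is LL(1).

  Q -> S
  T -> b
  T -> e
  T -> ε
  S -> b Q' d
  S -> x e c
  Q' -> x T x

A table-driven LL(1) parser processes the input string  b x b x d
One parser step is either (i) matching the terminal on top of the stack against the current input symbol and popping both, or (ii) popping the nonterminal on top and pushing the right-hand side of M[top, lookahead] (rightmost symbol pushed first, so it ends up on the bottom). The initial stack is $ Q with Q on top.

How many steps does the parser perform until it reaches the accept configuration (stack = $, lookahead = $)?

9

step 1: stack=$ Q  input=b x b x d $  — expand Q -> S
step 2: stack=$ S  input=b x b x d $  — expand S -> b Q' d
step 3: stack=$ d Q' b  input=b x b x d $  — match b
step 4: stack=$ d Q'  input=x b x d $  — expand Q' -> x T x
step 5: stack=$ d x T x  input=x b x d $  — match x
step 6: stack=$ d x T  input=b x d $  — expand T -> b
step 7: stack=$ d x b  input=b x d $  — match b
step 8: stack=$ d x  input=x d $  — match x
step 9: stack=$ d  input=d $  — match d
Accept reached after 9 steps.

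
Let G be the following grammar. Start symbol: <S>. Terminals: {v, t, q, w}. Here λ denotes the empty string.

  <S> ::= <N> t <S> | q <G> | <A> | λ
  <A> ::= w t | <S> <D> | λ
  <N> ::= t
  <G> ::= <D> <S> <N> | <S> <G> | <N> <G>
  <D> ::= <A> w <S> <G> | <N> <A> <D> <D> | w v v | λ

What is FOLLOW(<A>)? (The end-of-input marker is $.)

{$, q, t, w}

FIRST(<N>): from <N>::=t we get {t}. So FIRST(<N>) = {t}.
FIRST(<S>): from <S>::=<N> t <S> we get {t}; from <S>::=q <G> we get {q}; from <S>::=<A> we get {λ, q, t, w}; from <S>::=λ we get {λ}. So FIRST(<S>) = {λ, q, t, w}.
FIRST(<A>): from <A>::=w t we get {w}; from <A>::=<S> <D> we get {λ, q, t, w}; from <A>::=λ we get {λ}. So FIRST(<A>) = {λ, q, t, w}.
FIRST(<D>): from <D>::=<A> w <S> <G> we get {q, t, w}; from <D>::=<N> <A> <D> <D> we get {t}; from <D>::=w v v we get {w}; from <D>::=λ we get {λ}. So FIRST(<D>) = {λ, q, t, w}.
FIRST(<G>): from <G>::=<D> <S> <N> we get {q, t, w}; from <G>::=<S> <G> we get {q, t, w}; from <G>::=<N> <G> we get {t}. So FIRST(<G>) = {q, t, w}.
FOLLOW(<S>) includes $ since <S> is the start symbol.
FOLLOW(<S>): in <S>::=<N> t <S>, the suffix after <S> is empty (adds nothing new); in <A>::=<S> <D>, <S> is followed by <D> with FIRST {λ, q, t, w}; in <A>::=<S> <D>, the suffix after <S> is nullable, so FOLLOW(<S>) ⊇ FOLLOW(<A>) = {$, q, t, w}; in <G>::=<D> <S> <N>, <S> is followed by <N> with FIRST {t}; in <G>::=<S> <G>, <S> is followed by <G> with FIRST {q, t, w}; in <D>::=<A> w <S> <G>, <S> is followed by <G> with FIRST {q, t, w}. Thus FOLLOW(<S>) = {$, q, t, w}.
FOLLOW(<A>): in <S>::=<A>, the suffix after <A> is empty, so FOLLOW(<A>) ⊇ FOLLOW(<S>) = {$, q, t, w}; in <D>::=<A> w <S> <G>, <A> is followed by w <S> <G> with FIRST {w}; in <D>::=<N> <A> <D> <D>, <A> is followed by <D> <D> with FIRST {λ, q, t, w}; in <D>::=<N> <A> <D> <D>, the suffix after <A> is nullable, so FOLLOW(<A>) ⊇ FOLLOW(<D>) = {$, q, t, w}. Thus FOLLOW(<A>) = {$, q, t, w}.
FOLLOW(<D>): in <A>::=<S> <D>, the suffix after <D> is empty, so FOLLOW(<D>) ⊇ FOLLOW(<A>) = {$, q, t, w}; in <G>::=<D> <S> <N>, <D> is followed by <S> <N> with FIRST {q, t, w}; in <D>::=<N> <A> <D> <D> (occurrence 1), <D> is followed by <D> with FIRST {λ, q, t, w}; in <D>::=<N> <A> <D> <D> (occurrence 1), the suffix after <D> is nullable (adds nothing new); in <D>::=<N> <A> <D> <D> (occurrence 2), the suffix after <D> is empty (adds nothing new). Thus FOLLOW(<D>) = {$, q, t, w}.
FOLLOW(<G>): in <S>::=q <G>, the suffix after <G> is empty, so FOLLOW(<G>) ⊇ FOLLOW(<S>) = {$, q, t, w}; in <G>::=<S> <G>, the suffix after <G> is empty (adds nothing new); in <G>::=<N> <G>, the suffix after <G> is empty (adds nothing new); in <D>::=<A> w <S> <G>, the suffix after <G> is empty, so FOLLOW(<G>) ⊇ FOLLOW(<D>) = {$, q, t, w}. Thus FOLLOW(<G>) = {$, q, t, w}.
FOLLOW(<N>): in <S>::=<N> t <S>, <N> is followed by t <S> with FIRST {t}; in <G>::=<D> <S> <N>, the suffix after <N> is empty, so FOLLOW(<N>) ⊇ FOLLOW(<G>) = {$, q, t, w}; in <G>::=<N> <G>, <N> is followed by <G> with FIRST {q, t, w}; in <D>::=<N> <A> <D> <D>, <N> is followed by <A> <D> <D> with FIRST {λ, q, t, w}; in <D>::=<N> <A> <D> <D>, the suffix after <N> is nullable, so FOLLOW(<N>) ⊇ FOLLOW(<D>) = {$, q, t, w}. Thus FOLLOW(<N>) = {$, q, t, w}.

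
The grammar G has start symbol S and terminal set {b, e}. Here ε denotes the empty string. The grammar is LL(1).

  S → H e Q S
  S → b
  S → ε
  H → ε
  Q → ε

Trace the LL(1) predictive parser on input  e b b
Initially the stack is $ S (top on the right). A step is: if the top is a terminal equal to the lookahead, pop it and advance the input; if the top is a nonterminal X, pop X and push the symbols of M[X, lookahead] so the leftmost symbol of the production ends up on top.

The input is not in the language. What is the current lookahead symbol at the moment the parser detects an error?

b

     Stack      Input    Action
  1  $ S        e b b $  expand S → H e Q S
  2  $ S Q e H  e b b $  expand H → ε
  3  $ S Q e    e b b $  match e
  4  $ S Q      b b $    expand Q → ε
  5  $ S        b b $    expand S → b
  6  $ b        b b $    match b
  7  $          b $      error: stack empty but input remains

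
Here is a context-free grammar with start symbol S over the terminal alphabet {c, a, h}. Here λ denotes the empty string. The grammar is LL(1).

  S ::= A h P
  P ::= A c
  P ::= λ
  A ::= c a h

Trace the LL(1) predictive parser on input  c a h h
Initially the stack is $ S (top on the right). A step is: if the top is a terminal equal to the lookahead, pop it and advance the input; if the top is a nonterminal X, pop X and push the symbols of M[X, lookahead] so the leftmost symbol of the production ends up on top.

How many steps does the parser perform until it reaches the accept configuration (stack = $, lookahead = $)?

step 1: stack=$ S  input=c a h h $  — expand S ::= A h P
step 2: stack=$ P h A  input=c a h h $  — expand A ::= c a h
step 3: stack=$ P h h a c  input=c a h h $  — match c
step 4: stack=$ P h h a  input=a h h $  — match a
step 5: stack=$ P h h  input=h h $  — match h
step 6: stack=$ P h  input=h $  — match h
step 7: stack=$ P  input=$  — expand P ::= λ
Accept reached after 7 steps.

7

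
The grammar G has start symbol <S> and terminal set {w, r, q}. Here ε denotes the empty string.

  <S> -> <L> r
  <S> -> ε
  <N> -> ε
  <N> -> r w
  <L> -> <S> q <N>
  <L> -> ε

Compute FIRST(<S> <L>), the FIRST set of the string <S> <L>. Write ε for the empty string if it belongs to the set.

FIRST(<N>): from <N>->ε we get {ε}; from <N>->r w we get {r}. So FIRST(<N>) = {ε, r}.
FIRST(<S>): from <S>-><L> r we get {q, r}; from <S>->ε we get {ε}. So FIRST(<S>) = {ε, q, r}.
FIRST(<L>): from <L>-><S> q <N> we get {q, r}; from <L>->ε we get {ε}. So FIRST(<L>) = {ε, q, r}.
FIRST(<S> <L>): take FIRST of each symbol in turn, carrying on past any symbol whose FIRST contains ε; result {ε, q, r}.

{ε, q, r}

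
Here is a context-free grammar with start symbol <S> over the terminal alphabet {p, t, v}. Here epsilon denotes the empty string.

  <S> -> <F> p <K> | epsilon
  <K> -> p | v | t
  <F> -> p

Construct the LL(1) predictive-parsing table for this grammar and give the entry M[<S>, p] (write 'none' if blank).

FIRST(<K>): from <K>->p we get {p}; from <K>->v we get {v}; from <K>->t we get {t}. So FIRST(<K>) = {p, t, v}.
FIRST(<F>): from <F>->p we get {p}. So FIRST(<F>) = {p}.
FIRST(<S>): from <S>-><F> p <K> we get {p}; from <S>->epsilon we get {epsilon}. So FIRST(<S>) = {epsilon, p}.
FOLLOW(<S>) includes $ since <S> is the start symbol.
FOLLOW(<S>): <S> appears on no right-hand side. Thus FOLLOW(<S>) = {$}.
For <S> -> <F> p <K>: FIRST(<F> p <K>) = {p}, so it goes in M[<S>, t] for t ∈ {p}.
For <S> -> epsilon: FIRST(epsilon) = {epsilon}, so it goes in M[<S>, t] for t ∈ {}; since epsilon ∈ FIRST, also for every t ∈ FOLLOW(<S>) = {$}.

<S> -> <F> p <K>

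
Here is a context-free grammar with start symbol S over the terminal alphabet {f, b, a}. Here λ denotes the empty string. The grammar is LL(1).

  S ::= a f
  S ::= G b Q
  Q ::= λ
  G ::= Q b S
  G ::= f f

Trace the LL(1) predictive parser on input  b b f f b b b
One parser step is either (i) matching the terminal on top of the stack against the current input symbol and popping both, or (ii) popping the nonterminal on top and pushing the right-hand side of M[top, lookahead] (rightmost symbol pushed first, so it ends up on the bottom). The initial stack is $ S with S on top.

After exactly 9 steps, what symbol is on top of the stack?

G

step 1: stack=$ S  input=b b f f b b b $  — expand S ::= G b Q
step 2: stack=$ Q b G  input=b b f f b b b $  — expand G ::= Q b S
step 3: stack=$ Q b S b Q  input=b b f f b b b $  — expand Q ::= λ
step 4: stack=$ Q b S b  input=b b f f b b b $  — match b
step 5: stack=$ Q b S  input=b f f b b b $  — expand S ::= G b Q
step 6: stack=$ Q b Q b G  input=b f f b b b $  — expand G ::= Q b S
step 7: stack=$ Q b Q b S b Q  input=b f f b b b $  — expand Q ::= λ
step 8: stack=$ Q b Q b S b  input=b f f b b b $  — match b
step 9: stack=$ Q b Q b S  input=f f b b b $  — expand S ::= G b Q
Stack after step 9: $ Q b Q b Q b G (top = G).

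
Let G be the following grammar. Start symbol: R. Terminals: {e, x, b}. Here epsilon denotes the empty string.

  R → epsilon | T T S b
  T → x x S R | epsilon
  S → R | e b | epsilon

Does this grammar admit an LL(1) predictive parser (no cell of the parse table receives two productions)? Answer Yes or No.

FIRST(R) = {epsilon, b, e, x}
FIRST(T) = {epsilon, x}
FIRST(S) = {epsilon, b, e, x}
FOLLOW(R) = {$, b, e, x}
FOLLOW(T) = {b, e, x}
FOLLOW(S) = {b, e, x}
Cell M[R, b] receives both R → epsilon and R → T T S b — the grammar is not LL(1).

No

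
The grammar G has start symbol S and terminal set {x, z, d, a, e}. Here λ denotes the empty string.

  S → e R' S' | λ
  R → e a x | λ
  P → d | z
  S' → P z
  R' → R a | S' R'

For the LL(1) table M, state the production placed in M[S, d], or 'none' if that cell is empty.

none

FIRST(S) = {λ, e}
FIRST(R) = {λ, e}
FIRST(P) = {d, z}
FIRST(S') = {d, z}  (via P z)
FIRST(R') = {a, d, e, z}  (via R a, S' R')
FOLLOW(S) includes $ since S is the start symbol.
FOLLOW(S): S appears on no right-hand side. Thus FOLLOW(S) = {$}.
For S → e R' S': FIRST(e R' S') = {e}, so it goes in M[S, t] for t ∈ {e}.
For S → λ: FIRST(λ) = {λ}, so it goes in M[S, t] for t ∈ {}; since λ ∈ FIRST, also for every t ∈ FOLLOW(S) = {$}.
None of these place a production in M[S, d].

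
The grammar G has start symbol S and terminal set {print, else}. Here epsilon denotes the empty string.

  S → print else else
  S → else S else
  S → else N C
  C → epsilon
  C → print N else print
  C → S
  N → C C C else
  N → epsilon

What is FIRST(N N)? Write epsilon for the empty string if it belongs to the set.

{epsilon, else, print}

FIRST(S) = {else, print}
FIRST(C) = {epsilon, else, print}  (via S)
FIRST(N) = {epsilon, else, print}  (via C C C else)
FIRST(N N): take FIRST of each symbol in turn, carrying on past any symbol whose FIRST contains epsilon; result {epsilon, else, print}.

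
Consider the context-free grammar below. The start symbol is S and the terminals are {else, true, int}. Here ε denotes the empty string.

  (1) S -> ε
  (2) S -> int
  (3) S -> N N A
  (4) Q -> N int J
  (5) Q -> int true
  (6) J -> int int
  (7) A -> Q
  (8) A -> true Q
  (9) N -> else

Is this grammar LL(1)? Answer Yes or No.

FIRST(S) = {ε, else, int}
FIRST(Q) = {else, int}
FIRST(J) = {int}
FIRST(A) = {else, int, true}
FIRST(N) = {else}
FOLLOW(S) = {$}
FOLLOW(Q) = {$}
FOLLOW(J) = {$}
FOLLOW(A) = {$}
FOLLOW(N) = {else, int, true}
Each cell of M receives at most one production.

Yes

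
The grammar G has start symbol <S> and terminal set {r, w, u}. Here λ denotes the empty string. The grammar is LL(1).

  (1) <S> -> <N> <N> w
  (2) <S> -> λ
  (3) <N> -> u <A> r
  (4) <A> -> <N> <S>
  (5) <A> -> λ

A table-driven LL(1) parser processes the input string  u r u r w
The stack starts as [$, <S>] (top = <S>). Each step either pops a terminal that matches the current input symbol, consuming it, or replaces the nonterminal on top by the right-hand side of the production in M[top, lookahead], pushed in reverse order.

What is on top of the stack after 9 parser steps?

     Stack            Input        Action
  1  $ <S>            u r u r w $  expand <S> -> <N> <N> w
  2  $ w <N> <N>      u r u r w $  expand <N> -> u <A> r
  3  $ w <N> r <A> u  u r u r w $  match u
  4  $ w <N> r <A>    r u r w $    expand <A> -> λ
  5  $ w <N> r        r u r w $    match r
  6  $ w <N>          u r w $      expand <N> -> u <A> r
  7  $ w r <A> u      u r w $      match u
  8  $ w r <A>        r w $        expand <A> -> λ
  9  $ w r            r w $        match r
Stack after step 9: $ w (top = w).

w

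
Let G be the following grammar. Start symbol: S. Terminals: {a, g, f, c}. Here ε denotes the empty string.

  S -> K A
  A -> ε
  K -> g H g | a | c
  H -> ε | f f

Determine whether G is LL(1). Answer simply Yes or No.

FIRST(S) = {a, c, g}
FIRST(A) = {ε}
FIRST(K) = {a, c, g}
FIRST(H) = {ε, f}
FOLLOW(S) = {$}
FOLLOW(A) = {$}
FOLLOW(K) = {$}
FOLLOW(H) = {g}
Each cell of M receives at most one production.

Yes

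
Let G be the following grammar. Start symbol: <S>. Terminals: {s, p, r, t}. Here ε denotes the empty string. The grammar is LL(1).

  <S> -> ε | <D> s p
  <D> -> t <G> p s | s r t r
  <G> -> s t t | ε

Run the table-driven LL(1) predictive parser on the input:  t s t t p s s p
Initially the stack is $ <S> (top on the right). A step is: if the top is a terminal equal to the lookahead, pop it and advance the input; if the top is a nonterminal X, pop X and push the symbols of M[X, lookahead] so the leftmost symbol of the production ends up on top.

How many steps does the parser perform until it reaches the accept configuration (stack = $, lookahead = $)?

11

      Stack            Input              Action
   1  $ <S>            t s t t p s s p $  expand <S> -> <D> s p
   2  $ p s <D>        t s t t p s s p $  expand <D> -> t <G> p s
   3  $ p s s p <G> t  t s t t p s s p $  match t
   4  $ p s s p <G>    s t t p s s p $    expand <G> -> s t t
   5  $ p s s p t t s  s t t p s s p $    match s
   6  $ p s s p t t    t t p s s p $      match t
   7  $ p s s p t      t p s s p $        match t
   8  $ p s s p        p s s p $          match p
   9  $ p s s          s s p $            match s
  10  $ p s            s p $              match s
  11  $ p              p $                match p
Accept reached after 11 steps.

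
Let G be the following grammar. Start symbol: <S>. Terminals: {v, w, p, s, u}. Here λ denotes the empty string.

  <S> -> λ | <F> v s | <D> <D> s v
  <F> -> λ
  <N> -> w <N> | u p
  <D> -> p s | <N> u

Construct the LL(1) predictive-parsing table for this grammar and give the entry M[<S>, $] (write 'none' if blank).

FIRST(<F>) = {λ}
FIRST(<N>) = {u, w}
FIRST(<D>) = {p, u, w}  (via <N> u)
FIRST(<S>) = {λ, p, u, v, w}  (via <F> v s, <D> <D> s v)
FOLLOW(<S>) includes $ since <S> is the start symbol.
FOLLOW(<S>): <S> appears on no right-hand side. Thus FOLLOW(<S>) = {$}.
For <S> -> λ: FIRST(λ) = {λ}, so it goes in M[<S>, t] for t ∈ {}; since λ ∈ FIRST, also for every t ∈ FOLLOW(<S>) = {$}.
For <S> -> <F> v s: FIRST(<F> v s) = {v}, so it goes in M[<S>, t] for t ∈ {v}.
For <S> -> <D> <D> s v: FIRST(<D> <D> s v) = {p, u, w}, so it goes in M[<S>, t] for t ∈ {p, u, w}.

<S> -> λ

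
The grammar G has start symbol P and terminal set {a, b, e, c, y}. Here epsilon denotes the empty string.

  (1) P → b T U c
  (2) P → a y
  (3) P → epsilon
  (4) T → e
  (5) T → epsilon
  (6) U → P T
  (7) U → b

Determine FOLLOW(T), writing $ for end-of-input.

{a, b, c, e}

FIRST(P): from P→b T U c we get {b}; from P→a y we get {a}; from P→epsilon we get {epsilon}. So FIRST(P) = {epsilon, a, b}.
FIRST(T): from T→e we get {e}; from T→epsilon we get {epsilon}. So FIRST(T) = {epsilon, e}.
FIRST(U): from U→P T we get {epsilon, a, b, e}; from U→b we get {b}. So FIRST(U) = {epsilon, a, b, e}.
FOLLOW(P) includes $ since P is the start symbol.
FOLLOW(U): in P→b T U c, U is followed by c with FIRST {c}. Thus FOLLOW(U) = {c}.
FOLLOW(P): in U→P T, P is followed by T with FIRST {epsilon, e}; in U→P T, the suffix after P is nullable, so FOLLOW(P) ⊇ FOLLOW(U) = {c}. Thus FOLLOW(P) = {$, c, e}.
FOLLOW(T): in P→b T U c, T is followed by U c with FIRST {a, b, c, e}; in U→P T, the suffix after T is empty, so FOLLOW(T) ⊇ FOLLOW(U) = {c}. Thus FOLLOW(T) = {a, b, c, e}.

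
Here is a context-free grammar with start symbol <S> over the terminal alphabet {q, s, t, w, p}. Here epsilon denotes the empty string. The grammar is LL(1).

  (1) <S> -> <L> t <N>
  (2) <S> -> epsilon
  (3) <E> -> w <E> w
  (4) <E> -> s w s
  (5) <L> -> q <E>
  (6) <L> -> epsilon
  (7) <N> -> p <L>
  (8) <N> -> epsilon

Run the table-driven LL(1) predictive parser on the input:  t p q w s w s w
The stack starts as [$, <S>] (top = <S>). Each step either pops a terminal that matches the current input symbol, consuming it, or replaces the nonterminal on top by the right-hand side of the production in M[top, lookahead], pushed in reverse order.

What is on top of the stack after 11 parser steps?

w

step 1: stack=$ <S>  input=t p q w s w s w $  — expand <S> -> <L> t <N>
step 2: stack=$ <N> t <L>  input=t p q w s w s w $  — expand <L> -> epsilon
step 3: stack=$ <N> t  input=t p q w s w s w $  — match t
step 4: stack=$ <N>  input=p q w s w s w $  — expand <N> -> p <L>
step 5: stack=$ <L> p  input=p q w s w s w $  — match p
step 6: stack=$ <L>  input=q w s w s w $  — expand <L> -> q <E>
step 7: stack=$ <E> q  input=q w s w s w $  — match q
step 8: stack=$ <E>  input=w s w s w $  — expand <E> -> w <E> w
step 9: stack=$ w <E> w  input=w s w s w $  — match w
step 10: stack=$ w <E>  input=s w s w $  — expand <E> -> s w s
step 11: stack=$ w s w s  input=s w s w $  — match s
Stack after step 11: $ w s w (top = w).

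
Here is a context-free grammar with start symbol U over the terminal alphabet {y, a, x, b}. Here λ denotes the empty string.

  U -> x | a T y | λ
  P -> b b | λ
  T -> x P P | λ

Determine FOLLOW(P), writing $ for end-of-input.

{b, y}

FIRST(U) = {λ, a, x}
FIRST(P) = {λ, b}
FIRST(T) = {λ, x}
FOLLOW(U) includes $ since U is the start symbol.
FOLLOW(U): U appears on no right-hand side. Thus FOLLOW(U) = {$}.
FOLLOW(T): in U->a T y, T is followed by y with FIRST {y}. Thus FOLLOW(T) = {y}.
FOLLOW(P): in T->x P P (occurrence 1), P is followed by P with FIRST {λ, b}; in T->x P P (occurrence 1), the suffix after P is nullable, so FOLLOW(P) ⊇ FOLLOW(T) = {y}; in T->x P P (occurrence 2), the suffix after P is empty, so FOLLOW(P) ⊇ FOLLOW(T) = {y}. Thus FOLLOW(P) = {b, y}.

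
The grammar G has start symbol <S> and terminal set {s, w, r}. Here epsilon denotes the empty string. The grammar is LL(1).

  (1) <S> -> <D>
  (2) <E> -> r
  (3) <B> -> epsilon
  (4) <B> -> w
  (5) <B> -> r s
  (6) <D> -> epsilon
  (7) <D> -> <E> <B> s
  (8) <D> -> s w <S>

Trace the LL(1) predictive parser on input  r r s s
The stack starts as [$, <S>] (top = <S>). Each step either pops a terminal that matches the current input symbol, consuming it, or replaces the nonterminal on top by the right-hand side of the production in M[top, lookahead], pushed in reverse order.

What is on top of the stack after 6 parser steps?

     Stack        Input      Action
  1  $ <S>        r r s s $  expand <S> -> <D>
  2  $ <D>        r r s s $  expand <D> -> <E> <B> s
  3  $ s <B> <E>  r r s s $  expand <E> -> r
  4  $ s <B> r    r r s s $  match r
  5  $ s <B>      r s s $    expand <B> -> r s
  6  $ s s r      r s s $    match r
Stack after step 6: $ s s (top = s).

s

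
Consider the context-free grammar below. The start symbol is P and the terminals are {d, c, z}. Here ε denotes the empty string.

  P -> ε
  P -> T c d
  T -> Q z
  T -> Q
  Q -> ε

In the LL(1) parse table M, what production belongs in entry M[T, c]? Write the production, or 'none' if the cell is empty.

T -> Q

FIRST(Q): from Q->ε we get {ε}. So FIRST(Q) = {ε}.
FIRST(T): from T->Q z we get {z}; from T->Q we get {ε}. So FIRST(T) = {ε, z}.
FIRST(P): from P->ε we get {ε}; from P->T c d we get {c, z}. So FIRST(P) = {ε, c, z}.
FOLLOW(P) includes $ since P is the start symbol.
FOLLOW(T): in P->T c d, T is followed by c d with FIRST {c}. Thus FOLLOW(T) = {c}.
For T -> Q z: FIRST(Q z) = {z}, so it goes in M[T, t] for t ∈ {z}.
For T -> Q: FIRST(Q) = {ε}, so it goes in M[T, t] for t ∈ {}; since ε ∈ FIRST, also for every t ∈ FOLLOW(T) = {c}.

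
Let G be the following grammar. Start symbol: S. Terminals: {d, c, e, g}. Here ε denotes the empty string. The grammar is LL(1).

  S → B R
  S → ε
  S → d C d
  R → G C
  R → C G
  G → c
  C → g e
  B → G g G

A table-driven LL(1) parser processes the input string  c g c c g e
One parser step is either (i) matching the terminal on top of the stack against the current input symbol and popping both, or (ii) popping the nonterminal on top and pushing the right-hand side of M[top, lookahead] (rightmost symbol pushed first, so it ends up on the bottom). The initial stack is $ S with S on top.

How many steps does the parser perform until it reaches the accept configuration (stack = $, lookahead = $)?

step 1: stack=$ S  input=c g c c g e $  — expand S → B R
step 2: stack=$ R B  input=c g c c g e $  — expand B → G g G
step 3: stack=$ R G g G  input=c g c c g e $  — expand G → c
step 4: stack=$ R G g c  input=c g c c g e $  — match c
step 5: stack=$ R G g  input=g c c g e $  — match g
step 6: stack=$ R G  input=c c g e $  — expand G → c
step 7: stack=$ R c  input=c c g e $  — match c
step 8: stack=$ R  input=c g e $  — expand R → G C
step 9: stack=$ C G  input=c g e $  — expand G → c
step 10: stack=$ C c  input=c g e $  — match c
step 11: stack=$ C  input=g e $  — expand C → g e
step 12: stack=$ e g  input=g e $  — match g
step 13: stack=$ e  input=e $  — match e
Accept reached after 13 steps.

13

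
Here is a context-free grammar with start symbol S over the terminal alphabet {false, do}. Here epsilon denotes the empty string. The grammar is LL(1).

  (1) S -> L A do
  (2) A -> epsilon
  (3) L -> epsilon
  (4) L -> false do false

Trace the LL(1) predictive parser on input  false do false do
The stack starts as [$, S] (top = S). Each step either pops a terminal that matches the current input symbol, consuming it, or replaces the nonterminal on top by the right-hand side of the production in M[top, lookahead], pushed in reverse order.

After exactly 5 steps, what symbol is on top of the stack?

     Stack                  Input                Action
  1  $ S                    false do false do $  expand S -> L A do
  2  $ do A L               false do false do $  expand L -> false do false
  3  $ do A false do false  false do false do $  match false
  4  $ do A false do        do false do $        match do
  5  $ do A false           false do $           match false
Stack after step 5: $ do A (top = A).

A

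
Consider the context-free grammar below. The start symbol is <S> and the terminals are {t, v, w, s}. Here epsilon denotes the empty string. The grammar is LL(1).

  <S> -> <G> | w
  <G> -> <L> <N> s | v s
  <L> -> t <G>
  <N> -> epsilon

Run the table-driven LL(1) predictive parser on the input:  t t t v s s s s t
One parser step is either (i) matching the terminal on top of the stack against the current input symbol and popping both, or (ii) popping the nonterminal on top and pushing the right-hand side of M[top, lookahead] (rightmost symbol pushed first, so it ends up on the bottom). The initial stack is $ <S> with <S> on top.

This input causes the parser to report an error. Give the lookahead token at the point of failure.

step 1: stack=$ <S>  input=t t t v s s s s t $  — expand <S> -> <G>
step 2: stack=$ <G>  input=t t t v s s s s t $  — expand <G> -> <L> <N> s
step 3: stack=$ s <N> <L>  input=t t t v s s s s t $  — expand <L> -> t <G>
step 4: stack=$ s <N> <G> t  input=t t t v s s s s t $  — match t
step 5: stack=$ s <N> <G>  input=t t v s s s s t $  — expand <G> -> <L> <N> s
step 6: stack=$ s <N> s <N> <L>  input=t t v s s s s t $  — expand <L> -> t <G>
step 7: stack=$ s <N> s <N> <G> t  input=t t v s s s s t $  — match t
step 8: stack=$ s <N> s <N> <G>  input=t v s s s s t $  — expand <G> -> <L> <N> s
step 9: stack=$ s <N> s <N> s <N> <L>  input=t v s s s s t $  — expand <L> -> t <G>
step 10: stack=$ s <N> s <N> s <N> <G> t  input=t v s s s s t $  — match t
step 11: stack=$ s <N> s <N> s <N> <G>  input=v s s s s t $  — expand <G> -> v s
step 12: stack=$ s <N> s <N> s <N> s v  input=v s s s s t $  — match v
step 13: stack=$ s <N> s <N> s <N> s  input=s s s s t $  — match s
step 14: stack=$ s <N> s <N> s <N>  input=s s s t $  — expand <N> -> epsilon
step 15: stack=$ s <N> s <N> s  input=s s s t $  — match s
step 16: stack=$ s <N> s <N>  input=s s t $  — expand <N> -> epsilon
step 17: stack=$ s <N> s  input=s s t $  — match s
step 18: stack=$ s <N>  input=s t $  — expand <N> -> epsilon
step 19: stack=$ s  input=s t $  — match s
step 20: stack=$  input=t $  — error: stack empty but input remains

t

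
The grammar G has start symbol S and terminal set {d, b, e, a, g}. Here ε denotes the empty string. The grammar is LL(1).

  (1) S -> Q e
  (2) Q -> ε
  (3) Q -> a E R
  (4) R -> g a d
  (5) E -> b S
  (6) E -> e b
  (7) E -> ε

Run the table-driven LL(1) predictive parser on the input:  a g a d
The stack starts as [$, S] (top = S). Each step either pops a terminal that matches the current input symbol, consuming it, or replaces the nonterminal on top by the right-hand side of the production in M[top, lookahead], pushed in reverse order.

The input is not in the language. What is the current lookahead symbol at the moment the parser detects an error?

$

step 1: stack=$ S  input=a g a d $  — expand S -> Q e
step 2: stack=$ e Q  input=a g a d $  — expand Q -> a E R
step 3: stack=$ e R E a  input=a g a d $  — match a
step 4: stack=$ e R E  input=g a d $  — expand E -> ε
step 5: stack=$ e R  input=g a d $  — expand R -> g a d
step 6: stack=$ e d a g  input=g a d $  — match g
step 7: stack=$ e d a  input=a d $  — match a
step 8: stack=$ e d  input=d $  — match d
step 9: stack=$ e  input=$  — error: top is terminal e but lookahead is $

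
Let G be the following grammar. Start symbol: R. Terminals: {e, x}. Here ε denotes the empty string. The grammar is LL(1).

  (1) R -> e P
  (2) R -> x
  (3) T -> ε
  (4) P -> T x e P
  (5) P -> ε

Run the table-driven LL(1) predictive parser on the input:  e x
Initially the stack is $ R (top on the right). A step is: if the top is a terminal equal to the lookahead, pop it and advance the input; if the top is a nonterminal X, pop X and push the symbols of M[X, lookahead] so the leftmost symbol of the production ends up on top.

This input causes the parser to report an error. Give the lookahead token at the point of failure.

step 1: stack=$ R  input=e x $  — expand R -> e P
step 2: stack=$ P e  input=e x $  — match e
step 3: stack=$ P  input=x $  — expand P -> T x e P
step 4: stack=$ P e x T  input=x $  — expand T -> ε
step 5: stack=$ P e x  input=x $  — match x
step 6: stack=$ P e  input=$  — error: top is terminal e but lookahead is $

$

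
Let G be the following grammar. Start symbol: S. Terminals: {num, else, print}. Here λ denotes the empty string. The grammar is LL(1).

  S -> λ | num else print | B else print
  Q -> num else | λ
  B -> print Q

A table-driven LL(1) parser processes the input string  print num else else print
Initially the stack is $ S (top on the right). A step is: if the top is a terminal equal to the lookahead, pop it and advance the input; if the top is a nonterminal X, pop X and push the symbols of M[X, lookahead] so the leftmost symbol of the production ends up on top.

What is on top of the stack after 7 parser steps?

step 1: stack=$ S  input=print num else else print $  — expand S -> B else print
step 2: stack=$ print else B  input=print num else else print $  — expand B -> print Q
step 3: stack=$ print else Q print  input=print num else else print $  — match print
step 4: stack=$ print else Q  input=num else else print $  — expand Q -> num else
step 5: stack=$ print else else num  input=num else else print $  — match num
step 6: stack=$ print else else  input=else else print $  — match else
step 7: stack=$ print else  input=else print $  — match else
Stack after step 7: $ print (top = print).

print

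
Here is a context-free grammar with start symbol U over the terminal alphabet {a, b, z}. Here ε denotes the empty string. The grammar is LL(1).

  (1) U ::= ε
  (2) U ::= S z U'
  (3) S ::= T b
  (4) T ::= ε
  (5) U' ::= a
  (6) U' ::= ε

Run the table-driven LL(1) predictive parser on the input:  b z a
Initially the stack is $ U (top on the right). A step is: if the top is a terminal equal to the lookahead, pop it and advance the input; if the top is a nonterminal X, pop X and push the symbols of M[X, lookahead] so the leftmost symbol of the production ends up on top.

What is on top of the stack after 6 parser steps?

a

     Stack       Input    Action
  1  $ U         b z a $  expand U ::= S z U'
  2  $ U' z S    b z a $  expand S ::= T b
  3  $ U' z b T  b z a $  expand T ::= ε
  4  $ U' z b    b z a $  match b
  5  $ U' z      z a $    match z
  6  $ U'        a $      expand U' ::= a
Stack after step 6: $ a (top = a).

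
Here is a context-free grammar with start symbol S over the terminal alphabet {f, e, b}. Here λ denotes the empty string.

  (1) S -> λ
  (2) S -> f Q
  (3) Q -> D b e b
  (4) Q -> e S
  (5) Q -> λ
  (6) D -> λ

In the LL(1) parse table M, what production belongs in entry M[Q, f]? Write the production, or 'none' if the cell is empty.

none

FIRST(S) = {λ, f}
FIRST(D) = {λ}
FIRST(Q) = {λ, b, e}  (via D b e b)
FOLLOW(S) includes $ since S is the start symbol.
FOLLOW(S): in Q->e S, the suffix after S is empty, so FOLLOW(S) ⊇ FOLLOW(Q) = {$}. Thus FOLLOW(S) = {$}.
FOLLOW(Q): in S->f Q, the suffix after Q is empty, so FOLLOW(Q) ⊇ FOLLOW(S) = {$}. Thus FOLLOW(Q) = {$}.
For Q -> D b e b: FIRST(D b e b) = {b}, so it goes in M[Q, t] for t ∈ {b}.
For Q -> e S: FIRST(e S) = {e}, so it goes in M[Q, t] for t ∈ {e}.
For Q -> λ: FIRST(λ) = {λ}, so it goes in M[Q, t] for t ∈ {}; since λ ∈ FIRST, also for every t ∈ FOLLOW(Q) = {$}.
None of these place a production in M[Q, f].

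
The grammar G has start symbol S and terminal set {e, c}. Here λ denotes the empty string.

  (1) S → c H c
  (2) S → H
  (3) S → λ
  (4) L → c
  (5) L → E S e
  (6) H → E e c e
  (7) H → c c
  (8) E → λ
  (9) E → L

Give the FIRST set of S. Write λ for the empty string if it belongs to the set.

FIRST(S): from S→c H c we get {c}; from S→H we get {c, e}; from S→λ we get {λ}. So FIRST(S) = {λ, c, e}.
FIRST(L): from L→c we get {c}; from L→E S e we get {c, e}. So FIRST(L) = {c, e}.
FIRST(E): from E→λ we get {λ}; from E→L we get {c, e}. So FIRST(E) = {λ, c, e}.
FIRST(H): from H→E e c e we get {c, e}; from H→c c we get {c}. So FIRST(H) = {c, e}.

{λ, c, e}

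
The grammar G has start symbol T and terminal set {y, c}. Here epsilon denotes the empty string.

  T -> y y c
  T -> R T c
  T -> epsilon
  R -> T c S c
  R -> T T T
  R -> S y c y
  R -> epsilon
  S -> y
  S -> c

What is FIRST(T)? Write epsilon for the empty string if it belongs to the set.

FIRST(S): from S->y we get {y}; from S->c we get {c}. So FIRST(S) = {c, y}.
FIRST(T): from T->y y c we get {y}; from T->R T c we get {c, y}; from T->epsilon we get {epsilon}. So FIRST(T) = {epsilon, c, y}.
FIRST(R): from R->T c S c we get {c, y}; from R->T T T we get {epsilon, c, y}; from R->S y c y we get {c, y}; from R->epsilon we get {epsilon}. So FIRST(R) = {epsilon, c, y}.

{epsilon, c, y}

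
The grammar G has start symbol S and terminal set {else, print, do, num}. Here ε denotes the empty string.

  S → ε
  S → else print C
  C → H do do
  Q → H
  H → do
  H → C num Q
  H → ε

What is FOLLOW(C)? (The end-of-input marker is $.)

{$, num}

FIRST(S) = {ε, else}
FIRST(C) = {do}  (via H do do)
FIRST(H) = {ε, do}  (via C num Q)
FIRST(Q) = {ε, do}  (via H)
FOLLOW(S) includes $ since S is the start symbol.
FOLLOW(S): S appears on no right-hand side. Thus FOLLOW(S) = {$}.
FOLLOW(C): in S→else print C, the suffix after C is empty, so FOLLOW(C) ⊇ FOLLOW(S) = {$}; in H→C num Q, C is followed by num Q with FIRST {num}. Thus FOLLOW(C) = {$, num}.
FOLLOW(Q): in H→C num Q, the suffix after Q is empty, so FOLLOW(Q) ⊇ FOLLOW(H) = {do}. Thus FOLLOW(Q) = {do}.
FOLLOW(H): in C→H do do, H is followed by do do with FIRST {do}; in Q→H, the suffix after H is empty, so FOLLOW(H) ⊇ FOLLOW(Q) = {do}. Thus FOLLOW(H) = {do}.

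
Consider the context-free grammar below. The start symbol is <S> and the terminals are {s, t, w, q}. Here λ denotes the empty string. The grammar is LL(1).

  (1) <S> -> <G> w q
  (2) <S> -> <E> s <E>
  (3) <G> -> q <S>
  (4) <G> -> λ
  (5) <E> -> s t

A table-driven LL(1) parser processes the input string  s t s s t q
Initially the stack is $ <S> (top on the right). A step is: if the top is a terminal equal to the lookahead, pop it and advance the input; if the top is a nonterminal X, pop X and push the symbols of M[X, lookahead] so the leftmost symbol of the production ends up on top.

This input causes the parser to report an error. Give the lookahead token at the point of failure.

q

step 1: stack=$ <S>  input=s t s s t q $  — expand <S> -> <E> s <E>
step 2: stack=$ <E> s <E>  input=s t s s t q $  — expand <E> -> s t
step 3: stack=$ <E> s t s  input=s t s s t q $  — match s
step 4: stack=$ <E> s t  input=t s s t q $  — match t
step 5: stack=$ <E> s  input=s s t q $  — match s
step 6: stack=$ <E>  input=s t q $  — expand <E> -> s t
step 7: stack=$ t s  input=s t q $  — match s
step 8: stack=$ t  input=t q $  — match t
step 9: stack=$  input=q $  — error: stack empty but input remains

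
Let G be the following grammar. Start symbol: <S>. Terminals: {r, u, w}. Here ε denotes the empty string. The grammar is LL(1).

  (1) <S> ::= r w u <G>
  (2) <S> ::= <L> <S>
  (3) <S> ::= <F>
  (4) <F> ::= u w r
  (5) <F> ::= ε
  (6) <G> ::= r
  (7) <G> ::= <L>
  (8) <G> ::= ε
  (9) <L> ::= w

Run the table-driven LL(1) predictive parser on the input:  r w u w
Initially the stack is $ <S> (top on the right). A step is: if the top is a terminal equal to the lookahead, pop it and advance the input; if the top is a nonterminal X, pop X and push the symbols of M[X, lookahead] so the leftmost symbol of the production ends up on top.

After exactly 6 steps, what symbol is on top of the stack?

     Stack        Input      Action
  1  $ <S>        r w u w $  expand <S> ::= r w u <G>
  2  $ <G> u w r  r w u w $  match r
  3  $ <G> u w    w u w $    match w
  4  $ <G> u      u w $      match u
  5  $ <G>        w $        expand <G> ::= <L>
  6  $ <L>        w $        expand <L> ::= w
Stack after step 6: $ w (top = w).

w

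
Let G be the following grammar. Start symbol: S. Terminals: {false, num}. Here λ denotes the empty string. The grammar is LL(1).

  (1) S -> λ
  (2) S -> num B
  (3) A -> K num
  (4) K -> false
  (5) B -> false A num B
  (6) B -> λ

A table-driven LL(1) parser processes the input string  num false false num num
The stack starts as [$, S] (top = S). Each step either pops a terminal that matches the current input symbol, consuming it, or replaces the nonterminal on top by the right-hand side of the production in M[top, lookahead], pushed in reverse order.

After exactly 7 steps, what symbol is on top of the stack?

     Stack              Input                      Action
  1  $ S                num false false num num $  expand S -> num B
  2  $ B num            num false false num num $  match num
  3  $ B                false false num num $      expand B -> false A num B
  4  $ B num A false    false false num num $      match false
  5  $ B num A          false num num $            expand A -> K num
  6  $ B num num K      false num num $            expand K -> false
  7  $ B num num false  false num num $            match false
Stack after step 7: $ B num num (top = num).

num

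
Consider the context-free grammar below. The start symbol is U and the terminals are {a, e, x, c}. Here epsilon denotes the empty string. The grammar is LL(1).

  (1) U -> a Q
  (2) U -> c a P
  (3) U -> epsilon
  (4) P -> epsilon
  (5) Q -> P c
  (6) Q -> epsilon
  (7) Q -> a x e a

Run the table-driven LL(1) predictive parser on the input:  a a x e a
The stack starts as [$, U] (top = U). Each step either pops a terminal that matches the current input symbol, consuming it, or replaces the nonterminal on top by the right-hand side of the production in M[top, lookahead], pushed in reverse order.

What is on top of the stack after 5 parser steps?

step 1: stack=$ U  input=a a x e a $  — expand U -> a Q
step 2: stack=$ Q a  input=a a x e a $  — match a
step 3: stack=$ Q  input=a x e a $  — expand Q -> a x e a
step 4: stack=$ a e x a  input=a x e a $  — match a
step 5: stack=$ a e x  input=x e a $  — match x
Stack after step 5: $ a e (top = e).

e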